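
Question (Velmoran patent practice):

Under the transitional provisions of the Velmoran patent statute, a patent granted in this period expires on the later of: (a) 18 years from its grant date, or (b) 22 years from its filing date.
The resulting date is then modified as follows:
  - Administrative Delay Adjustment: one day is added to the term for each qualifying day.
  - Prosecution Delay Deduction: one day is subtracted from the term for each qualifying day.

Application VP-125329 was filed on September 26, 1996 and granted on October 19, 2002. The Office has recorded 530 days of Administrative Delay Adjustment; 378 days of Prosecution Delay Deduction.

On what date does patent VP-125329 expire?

(a) grant + 18 years → 19 October 2020.
(b) filing + 22 years → 26 September 2018.
Later of the two: 19 October 2020.
Administrative Delay Adjustment: +530 days → 2 April 2022.
Prosecution Delay Deduction: −378 days → 20 March 2021.

March 20, 2021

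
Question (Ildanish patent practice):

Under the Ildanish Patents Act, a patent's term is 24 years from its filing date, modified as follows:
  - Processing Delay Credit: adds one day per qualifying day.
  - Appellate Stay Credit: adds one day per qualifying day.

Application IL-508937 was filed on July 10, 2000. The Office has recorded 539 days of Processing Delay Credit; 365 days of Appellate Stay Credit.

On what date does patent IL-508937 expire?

2026-12-31

Base term: filing date + 24 years → 10 July 2024.
Processing Delay Credit: +539 days → 31 December 2025.
Appellate Stay Credit: +365 days → 31 December 2026.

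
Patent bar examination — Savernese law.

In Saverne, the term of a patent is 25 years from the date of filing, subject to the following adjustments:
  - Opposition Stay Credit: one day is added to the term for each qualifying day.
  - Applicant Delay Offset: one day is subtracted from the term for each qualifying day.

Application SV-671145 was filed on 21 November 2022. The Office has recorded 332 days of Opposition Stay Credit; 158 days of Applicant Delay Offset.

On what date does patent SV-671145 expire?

Base term: filing date + 25 years → 21 November 2047.
Opposition Stay Credit: +332 days → 18 October 2048.
Applicant Delay Offset: −158 days → 13 May 2048.

May 13, 2048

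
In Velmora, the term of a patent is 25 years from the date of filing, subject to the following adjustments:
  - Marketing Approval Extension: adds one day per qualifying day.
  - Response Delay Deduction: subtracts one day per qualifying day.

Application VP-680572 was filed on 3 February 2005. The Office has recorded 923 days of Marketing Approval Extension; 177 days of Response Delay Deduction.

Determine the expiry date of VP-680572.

February 19, 2032

Base term: filing date + 25 years → 3 February 2030.
Marketing Approval Extension: +923 days → 14 August 2032.
Response Delay Deduction: −177 days → 19 February 2032.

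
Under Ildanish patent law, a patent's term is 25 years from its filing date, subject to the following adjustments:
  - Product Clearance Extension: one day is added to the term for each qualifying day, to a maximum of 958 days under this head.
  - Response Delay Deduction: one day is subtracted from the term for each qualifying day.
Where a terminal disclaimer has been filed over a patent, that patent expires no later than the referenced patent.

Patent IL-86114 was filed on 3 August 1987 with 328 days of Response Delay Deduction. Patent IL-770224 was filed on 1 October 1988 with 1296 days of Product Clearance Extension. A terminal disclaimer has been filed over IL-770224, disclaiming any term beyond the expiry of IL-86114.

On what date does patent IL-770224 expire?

Natural term of IL-770224:
  Base: filing + 25 years → 1 October 2013.
  Product Clearance Extension: 1296 days claimed exceeds the 958-day cap, so +958 days → 16 May 2016.
Expiry of referenced patent IL-86114:
  Base: filing + 25 years → 3 August 2012.
  Response Delay Deduction: −328 days → 10 September 2011.
Terminal disclaimer: IL-770224 expires on the earlier of 16 May 2016 and 10 September 2011.

September 10, 2011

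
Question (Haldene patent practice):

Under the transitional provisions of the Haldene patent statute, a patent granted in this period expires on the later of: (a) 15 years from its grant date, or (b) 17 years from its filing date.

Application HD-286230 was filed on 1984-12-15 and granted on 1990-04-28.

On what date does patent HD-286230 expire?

(a) grant + 15 years → 28 April 2005.
(b) filing + 17 years → 15 December 2001.
Later of the two: 28 April 2005.

April 28, 2005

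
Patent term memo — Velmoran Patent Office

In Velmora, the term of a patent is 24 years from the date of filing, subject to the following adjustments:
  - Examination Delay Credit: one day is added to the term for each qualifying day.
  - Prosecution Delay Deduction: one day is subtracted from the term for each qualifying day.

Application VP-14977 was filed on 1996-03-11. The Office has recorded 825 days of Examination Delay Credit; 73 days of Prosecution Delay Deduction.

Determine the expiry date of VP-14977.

Base term: filing date + 24 years → 11 March 2020.
Examination Delay Credit: +825 days → 14 June 2022.
Prosecution Delay Deduction: −73 days → 2 April 2022.

2022-04-02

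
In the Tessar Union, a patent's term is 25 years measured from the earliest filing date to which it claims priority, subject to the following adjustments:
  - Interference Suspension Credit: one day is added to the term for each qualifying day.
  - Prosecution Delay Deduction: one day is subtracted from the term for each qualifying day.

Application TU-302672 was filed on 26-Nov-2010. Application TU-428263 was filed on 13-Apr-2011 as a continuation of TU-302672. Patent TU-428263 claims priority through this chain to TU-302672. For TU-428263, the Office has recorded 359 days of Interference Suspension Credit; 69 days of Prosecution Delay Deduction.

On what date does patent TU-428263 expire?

Earliest priority filing: 26 November 2010.
Base term: 26 November 2010 + 25 years → 26 November 2035.
Interference Suspension Credit: +359 days → 19 November 2036.
Prosecution Delay Deduction: −69 days → 11 September 2036.

September 11, 2036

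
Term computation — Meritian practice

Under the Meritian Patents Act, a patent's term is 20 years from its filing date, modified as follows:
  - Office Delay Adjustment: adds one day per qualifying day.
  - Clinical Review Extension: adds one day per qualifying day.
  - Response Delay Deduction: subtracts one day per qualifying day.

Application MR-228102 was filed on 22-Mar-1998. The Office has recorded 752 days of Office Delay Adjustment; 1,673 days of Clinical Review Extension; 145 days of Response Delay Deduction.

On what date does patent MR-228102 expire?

June 18, 2024

Base term: filing date + 20 years → 22 March 2018.
Office Delay Adjustment: +752 days → 12 April 2020.
Clinical Review Extension: +1673 days → 10 November 2024.
Response Delay Deduction: −145 days → 18 June 2024.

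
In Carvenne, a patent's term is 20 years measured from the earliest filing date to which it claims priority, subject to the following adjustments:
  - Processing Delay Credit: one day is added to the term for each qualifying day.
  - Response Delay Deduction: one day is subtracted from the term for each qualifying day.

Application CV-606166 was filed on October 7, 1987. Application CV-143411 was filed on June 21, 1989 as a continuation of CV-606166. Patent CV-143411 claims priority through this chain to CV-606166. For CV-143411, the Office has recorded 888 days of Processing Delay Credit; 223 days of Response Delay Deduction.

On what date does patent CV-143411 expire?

Earliest priority filing: 7 October 1987.
Base term: 7 October 1987 + 20 years → 7 October 2007.
Processing Delay Credit: +888 days → 13 March 2010.
Response Delay Deduction: −223 days → 2 August 2009.

2009-08-02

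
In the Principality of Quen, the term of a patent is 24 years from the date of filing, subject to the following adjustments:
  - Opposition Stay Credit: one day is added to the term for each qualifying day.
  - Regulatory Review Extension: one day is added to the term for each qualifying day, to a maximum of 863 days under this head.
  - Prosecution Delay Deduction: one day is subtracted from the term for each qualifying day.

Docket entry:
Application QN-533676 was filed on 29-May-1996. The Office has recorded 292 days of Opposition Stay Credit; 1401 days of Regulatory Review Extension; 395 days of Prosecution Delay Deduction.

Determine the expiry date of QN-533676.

Base term: filing date + 24 years → 29 May 2020.
Opposition Stay Credit: +292 days → 17 March 2021.
Regulatory Review Extension: 1401 days claimed exceeds the 863-day cap, so +863 days → 28 July 2023.
Prosecution Delay Deduction: −395 days → 28 June 2022.

2022-06-28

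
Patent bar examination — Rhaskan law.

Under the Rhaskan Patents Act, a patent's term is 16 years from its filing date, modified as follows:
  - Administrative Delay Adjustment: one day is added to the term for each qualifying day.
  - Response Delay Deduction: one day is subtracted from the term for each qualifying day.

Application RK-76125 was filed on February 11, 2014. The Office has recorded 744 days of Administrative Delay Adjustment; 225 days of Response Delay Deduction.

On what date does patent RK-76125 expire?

Base term: filing date + 16 years → 11 February 2030.
Administrative Delay Adjustment: +744 days → 25 February 2032.
Response Delay Deduction: −225 days → 15 July 2031.

2031-07-15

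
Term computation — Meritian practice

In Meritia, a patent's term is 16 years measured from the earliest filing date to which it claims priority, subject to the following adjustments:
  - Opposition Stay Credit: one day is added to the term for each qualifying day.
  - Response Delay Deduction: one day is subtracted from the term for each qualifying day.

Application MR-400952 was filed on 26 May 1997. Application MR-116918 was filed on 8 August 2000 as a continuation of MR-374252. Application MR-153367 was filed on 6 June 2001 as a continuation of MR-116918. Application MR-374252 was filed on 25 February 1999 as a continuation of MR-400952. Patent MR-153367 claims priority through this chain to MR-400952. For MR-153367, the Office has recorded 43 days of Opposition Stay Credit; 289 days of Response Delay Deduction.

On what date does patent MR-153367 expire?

Earliest priority filing: 26 May 1997.
Base term: 26 May 1997 + 16 years → 26 May 2013.
Opposition Stay Credit: +43 days → 8 July 2013.
Response Delay Deduction: −289 days → 22 September 2012.

September 22, 2012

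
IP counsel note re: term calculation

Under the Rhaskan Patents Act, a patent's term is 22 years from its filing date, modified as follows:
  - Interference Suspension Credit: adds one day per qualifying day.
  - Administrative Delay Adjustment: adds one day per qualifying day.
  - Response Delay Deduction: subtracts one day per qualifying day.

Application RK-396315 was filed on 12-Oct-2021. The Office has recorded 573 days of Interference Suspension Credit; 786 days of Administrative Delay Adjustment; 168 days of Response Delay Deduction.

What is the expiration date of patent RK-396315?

Base term: filing date + 22 years → 12 October 2043.
Interference Suspension Credit: +573 days → 7 May 2045.
Administrative Delay Adjustment: +786 days → 2 July 2047.
Response Delay Deduction: −168 days → 15 January 2047.

January 15, 2047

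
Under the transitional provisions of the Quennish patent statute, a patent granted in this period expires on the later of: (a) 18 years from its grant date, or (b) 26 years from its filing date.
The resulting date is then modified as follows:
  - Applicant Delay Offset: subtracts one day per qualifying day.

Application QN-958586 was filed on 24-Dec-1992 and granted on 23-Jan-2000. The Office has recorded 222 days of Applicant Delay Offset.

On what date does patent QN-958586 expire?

May 16, 2018

(a) grant + 18 years → 23 January 2018.
(b) filing + 26 years → 24 December 2018.
Later of the two: 24 December 2018.
Applicant Delay Offset: −222 days → 16 May 2018.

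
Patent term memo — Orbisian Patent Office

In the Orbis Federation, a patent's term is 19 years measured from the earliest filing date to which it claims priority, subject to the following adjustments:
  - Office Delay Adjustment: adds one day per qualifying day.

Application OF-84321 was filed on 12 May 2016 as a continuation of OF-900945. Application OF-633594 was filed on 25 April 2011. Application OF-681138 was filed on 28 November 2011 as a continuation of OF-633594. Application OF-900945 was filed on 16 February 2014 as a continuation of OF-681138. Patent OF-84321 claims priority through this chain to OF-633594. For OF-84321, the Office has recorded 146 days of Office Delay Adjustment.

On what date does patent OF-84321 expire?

Earliest priority filing: 25 April 2011.
Base term: 25 April 2011 + 19 years → 25 April 2030.
Office Delay Adjustment: +146 days → 18 September 2030.

2030-09-18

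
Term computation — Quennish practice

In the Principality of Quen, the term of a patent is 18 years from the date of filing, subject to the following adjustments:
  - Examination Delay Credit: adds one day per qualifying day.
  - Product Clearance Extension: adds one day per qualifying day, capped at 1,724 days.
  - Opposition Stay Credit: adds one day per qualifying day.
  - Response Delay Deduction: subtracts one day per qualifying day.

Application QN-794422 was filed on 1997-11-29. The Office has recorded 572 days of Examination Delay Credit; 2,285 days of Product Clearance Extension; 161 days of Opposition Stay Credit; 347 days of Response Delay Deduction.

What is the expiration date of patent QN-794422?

September 8, 2021

Base term: filing date + 18 years → 29 November 2015.
Examination Delay Credit: +572 days → 23 June 2017.
Product Clearance Extension: 2285 days claimed exceeds the 1724-day cap, so +1724 days → 13 March 2022.
Opposition Stay Credit: +161 days → 21 August 2022.
Response Delay Deduction: −347 days → 8 September 2021.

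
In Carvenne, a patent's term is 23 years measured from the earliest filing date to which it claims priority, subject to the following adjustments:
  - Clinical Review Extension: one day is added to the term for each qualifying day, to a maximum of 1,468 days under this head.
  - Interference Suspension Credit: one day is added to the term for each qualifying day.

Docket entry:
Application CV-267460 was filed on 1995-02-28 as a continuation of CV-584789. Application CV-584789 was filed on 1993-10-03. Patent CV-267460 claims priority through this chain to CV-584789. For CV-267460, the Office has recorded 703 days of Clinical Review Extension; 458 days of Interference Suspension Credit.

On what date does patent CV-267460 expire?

2019-12-08

Earliest priority filing: 3 October 1993.
Base term: 3 October 1993 + 23 years → 3 October 2016.
Clinical Review Extension: 703 days (within the 1468-day cap) → +703 days → 6 September 2018.
Interference Suspension Credit: +458 days → 8 December 2019.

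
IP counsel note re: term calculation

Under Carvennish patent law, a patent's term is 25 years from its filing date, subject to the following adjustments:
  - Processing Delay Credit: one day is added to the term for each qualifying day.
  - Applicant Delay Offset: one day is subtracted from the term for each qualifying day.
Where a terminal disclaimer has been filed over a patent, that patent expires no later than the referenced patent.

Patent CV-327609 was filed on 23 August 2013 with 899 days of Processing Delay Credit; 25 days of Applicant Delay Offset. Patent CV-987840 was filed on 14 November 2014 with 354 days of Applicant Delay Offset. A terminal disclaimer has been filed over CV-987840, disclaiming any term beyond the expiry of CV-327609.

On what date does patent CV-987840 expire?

2038-11-25

Natural term of CV-987840:
  Base: filing + 25 years → 14 November 2039.
  Applicant Delay Offset: −354 days → 25 November 2038.
Expiry of referenced patent CV-327609:
  Base: filing + 25 years → 23 August 2038.
  Processing Delay Credit: +899 days → 7 February 2041.
  Applicant Delay Offset: −25 days → 13 January 2041.
Terminal disclaimer: CV-987840 expires on the earlier of 25 November 2038 and 13 January 2041.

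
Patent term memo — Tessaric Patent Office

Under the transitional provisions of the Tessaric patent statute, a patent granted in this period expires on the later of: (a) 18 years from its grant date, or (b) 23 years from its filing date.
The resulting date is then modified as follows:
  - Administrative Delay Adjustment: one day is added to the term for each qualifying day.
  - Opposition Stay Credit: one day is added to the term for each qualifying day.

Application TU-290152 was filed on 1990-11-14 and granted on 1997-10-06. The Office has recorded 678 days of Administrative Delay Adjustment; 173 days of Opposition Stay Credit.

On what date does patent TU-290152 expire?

(a) grant + 18 years → 6 October 2015.
(b) filing + 23 years → 14 November 2013.
Later of the two: 6 October 2015.
Administrative Delay Adjustment: +678 days → 14 August 2017.
Opposition Stay Credit: +173 days → 3 February 2018.

February 3, 2018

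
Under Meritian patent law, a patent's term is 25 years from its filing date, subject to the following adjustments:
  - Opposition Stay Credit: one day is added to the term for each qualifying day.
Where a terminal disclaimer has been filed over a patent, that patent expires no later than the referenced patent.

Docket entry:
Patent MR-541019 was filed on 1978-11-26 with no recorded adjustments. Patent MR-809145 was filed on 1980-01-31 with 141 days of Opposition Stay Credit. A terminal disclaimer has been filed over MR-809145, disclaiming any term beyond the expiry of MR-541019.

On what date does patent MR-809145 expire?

2003-11-26

Natural term of MR-809145:
  Base: filing + 25 years → 31 January 2005.
  Opposition Stay Credit: +141 days → 21 June 2005.
Expiry of referenced patent MR-541019:
  Base: filing + 25 years → 26 November 2003.
Terminal disclaimer: MR-809145 expires on the earlier of 21 June 2005 and 26 November 2003.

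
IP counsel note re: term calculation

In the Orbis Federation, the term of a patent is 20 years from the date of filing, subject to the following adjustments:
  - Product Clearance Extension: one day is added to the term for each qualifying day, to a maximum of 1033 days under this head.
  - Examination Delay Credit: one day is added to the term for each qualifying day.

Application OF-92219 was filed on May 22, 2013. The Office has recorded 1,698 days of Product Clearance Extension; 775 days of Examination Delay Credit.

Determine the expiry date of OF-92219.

Base term: filing date + 20 years → 22 May 2033.
Product Clearance Extension: 1698 days claimed exceeds the 1033-day cap, so +1033 days → 20 March 2036.
Examination Delay Credit: +775 days → 4 May 2038.

May 4, 2038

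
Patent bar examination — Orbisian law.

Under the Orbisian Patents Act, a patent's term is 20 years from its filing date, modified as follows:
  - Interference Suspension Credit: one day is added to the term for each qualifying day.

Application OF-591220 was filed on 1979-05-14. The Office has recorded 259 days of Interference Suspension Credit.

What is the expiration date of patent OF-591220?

Base term: filing date + 20 years → 14 May 1999.
Interference Suspension Credit: +259 days → 28 January 2000.

January 28, 2000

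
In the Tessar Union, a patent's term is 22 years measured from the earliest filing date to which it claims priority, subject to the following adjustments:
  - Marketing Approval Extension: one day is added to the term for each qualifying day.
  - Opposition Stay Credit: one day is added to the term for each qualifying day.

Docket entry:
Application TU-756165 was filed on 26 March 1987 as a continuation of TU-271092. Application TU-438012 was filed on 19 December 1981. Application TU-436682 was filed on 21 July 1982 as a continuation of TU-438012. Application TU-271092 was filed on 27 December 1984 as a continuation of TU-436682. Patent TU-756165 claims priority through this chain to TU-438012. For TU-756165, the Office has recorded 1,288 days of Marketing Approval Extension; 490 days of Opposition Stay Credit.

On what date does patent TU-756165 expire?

2008-10-31

Earliest priority filing: 19 December 1981.
Base term: 19 December 1981 + 22 years → 19 December 2003.
Marketing Approval Extension: +1288 days → 29 June 2007.
Opposition Stay Credit: +490 days → 31 October 2008.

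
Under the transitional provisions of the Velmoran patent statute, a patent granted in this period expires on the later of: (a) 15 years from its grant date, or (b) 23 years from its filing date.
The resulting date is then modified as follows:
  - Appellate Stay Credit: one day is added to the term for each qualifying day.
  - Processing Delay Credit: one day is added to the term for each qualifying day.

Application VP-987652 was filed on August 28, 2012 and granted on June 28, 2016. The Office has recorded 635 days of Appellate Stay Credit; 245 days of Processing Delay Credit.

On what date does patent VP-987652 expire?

(a) grant + 15 years → 28 June 2031.
(b) filing + 23 years → 28 August 2035.
Later of the two: 28 August 2035.
Appellate Stay Credit: +635 days → 24 May 2037.
Processing Delay Credit: +245 days → 24 January 2038.

2038-01-24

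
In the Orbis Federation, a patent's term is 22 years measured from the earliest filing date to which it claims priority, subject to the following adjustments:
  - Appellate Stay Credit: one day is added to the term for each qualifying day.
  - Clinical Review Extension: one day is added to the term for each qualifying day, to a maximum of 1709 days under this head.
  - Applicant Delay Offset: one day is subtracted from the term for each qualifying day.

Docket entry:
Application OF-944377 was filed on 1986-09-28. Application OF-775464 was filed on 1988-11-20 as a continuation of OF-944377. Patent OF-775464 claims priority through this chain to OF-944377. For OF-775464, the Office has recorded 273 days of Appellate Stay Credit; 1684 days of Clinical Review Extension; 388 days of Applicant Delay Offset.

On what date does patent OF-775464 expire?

January 14, 2013

Earliest priority filing: 28 September 1986.
Base term: 28 September 1986 + 22 years → 28 September 2008.
Appellate Stay Credit: +273 days → 28 June 2009.
Clinical Review Extension: 1684 days (within the 1709-day cap) → +1684 days → 6 February 2014.
Applicant Delay Offset: −388 days → 14 January 2013.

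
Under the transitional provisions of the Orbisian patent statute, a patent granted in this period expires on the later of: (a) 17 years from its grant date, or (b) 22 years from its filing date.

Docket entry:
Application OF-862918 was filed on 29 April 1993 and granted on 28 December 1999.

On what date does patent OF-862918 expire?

(a) grant + 17 years → 28 December 2016.
(b) filing + 22 years → 29 April 2015.
Later of the two: 28 December 2016.

December 28, 2016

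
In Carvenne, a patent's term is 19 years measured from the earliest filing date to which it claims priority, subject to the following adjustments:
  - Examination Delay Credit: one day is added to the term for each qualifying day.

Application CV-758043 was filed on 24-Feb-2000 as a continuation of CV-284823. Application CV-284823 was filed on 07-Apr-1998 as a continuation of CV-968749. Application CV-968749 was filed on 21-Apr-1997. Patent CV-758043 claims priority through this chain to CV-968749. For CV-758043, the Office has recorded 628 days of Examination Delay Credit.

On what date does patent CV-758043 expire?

2018-01-09

Earliest priority filing: 21 April 1997.
Base term: 21 April 1997 + 19 years → 21 April 2016.
Examination Delay Credit: +628 days → 9 January 2018.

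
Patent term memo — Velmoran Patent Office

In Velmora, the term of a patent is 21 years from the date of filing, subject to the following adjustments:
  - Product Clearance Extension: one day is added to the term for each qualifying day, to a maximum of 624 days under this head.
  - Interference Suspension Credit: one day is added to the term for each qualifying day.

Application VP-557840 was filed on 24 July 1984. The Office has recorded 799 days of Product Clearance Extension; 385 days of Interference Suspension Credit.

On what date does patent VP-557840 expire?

April 28, 2008

Base term: filing date + 21 years → 24 July 2005.
Product Clearance Extension: 799 days claimed exceeds the 624-day cap, so +624 days → 9 April 2007.
Interference Suspension Credit: +385 days → 28 April 2008.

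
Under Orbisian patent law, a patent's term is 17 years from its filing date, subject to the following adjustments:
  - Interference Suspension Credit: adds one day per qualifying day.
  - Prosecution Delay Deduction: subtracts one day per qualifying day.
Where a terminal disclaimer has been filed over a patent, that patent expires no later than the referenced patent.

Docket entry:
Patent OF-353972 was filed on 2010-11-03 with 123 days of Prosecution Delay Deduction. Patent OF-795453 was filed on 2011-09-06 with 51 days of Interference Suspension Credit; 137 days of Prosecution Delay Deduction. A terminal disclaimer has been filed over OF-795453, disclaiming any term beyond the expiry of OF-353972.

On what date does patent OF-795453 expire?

Natural term of OF-795453:
  Base: filing + 17 years → 6 September 2028.
  Interference Suspension Credit: +51 days → 27 October 2028.
  Prosecution Delay Deduction: −137 days → 12 June 2028.
Expiry of referenced patent OF-353972:
  Base: filing + 17 years → 3 November 2027.
  Prosecution Delay Deduction: −123 days → 3 July 2027.
Terminal disclaimer: OF-795453 expires on the earlier of 12 June 2028 and 3 July 2027.

2027-07-03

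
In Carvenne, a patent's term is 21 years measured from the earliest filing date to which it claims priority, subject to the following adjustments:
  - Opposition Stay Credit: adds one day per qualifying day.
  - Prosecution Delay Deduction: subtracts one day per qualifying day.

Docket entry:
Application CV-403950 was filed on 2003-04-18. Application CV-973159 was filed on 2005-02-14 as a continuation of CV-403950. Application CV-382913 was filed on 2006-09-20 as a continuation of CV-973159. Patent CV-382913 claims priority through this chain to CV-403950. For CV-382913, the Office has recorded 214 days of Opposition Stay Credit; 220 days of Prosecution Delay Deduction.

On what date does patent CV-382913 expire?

Earliest priority filing: 18 April 2003.
Base term: 18 April 2003 + 21 years → 18 April 2024.
Opposition Stay Credit: +214 days → 18 November 2024.
Prosecution Delay Deduction: −220 days → 12 April 2024.

April 12, 2024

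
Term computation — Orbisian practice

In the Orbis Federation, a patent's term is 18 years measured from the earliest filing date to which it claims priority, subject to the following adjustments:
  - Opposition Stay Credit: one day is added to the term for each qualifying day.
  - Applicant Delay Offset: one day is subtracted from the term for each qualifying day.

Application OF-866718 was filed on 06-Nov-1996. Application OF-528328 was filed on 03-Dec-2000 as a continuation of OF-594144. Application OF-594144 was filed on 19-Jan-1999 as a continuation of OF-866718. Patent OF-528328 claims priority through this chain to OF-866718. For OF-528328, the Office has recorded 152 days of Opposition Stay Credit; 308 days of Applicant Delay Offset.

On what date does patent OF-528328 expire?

2014-06-03

Earliest priority filing: 6 November 1996.
Base term: 6 November 1996 + 18 years → 6 November 2014.
Opposition Stay Credit: +152 days → 7 April 2015.
Applicant Delay Offset: −308 days → 3 June 2014.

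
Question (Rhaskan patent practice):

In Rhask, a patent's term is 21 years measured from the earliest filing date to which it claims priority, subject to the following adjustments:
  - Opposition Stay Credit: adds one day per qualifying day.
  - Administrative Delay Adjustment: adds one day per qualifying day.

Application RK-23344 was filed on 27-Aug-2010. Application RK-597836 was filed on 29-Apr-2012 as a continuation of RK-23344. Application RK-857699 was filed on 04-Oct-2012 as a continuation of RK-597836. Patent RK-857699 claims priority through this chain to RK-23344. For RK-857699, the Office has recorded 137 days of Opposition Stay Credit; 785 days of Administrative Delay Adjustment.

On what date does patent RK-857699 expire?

March 6, 2034

Earliest priority filing: 27 August 2010.
Base term: 27 August 2010 + 21 years → 27 August 2031.
Opposition Stay Credit: +137 days → 11 January 2032.
Administrative Delay Adjustment: +785 days → 6 March 2034.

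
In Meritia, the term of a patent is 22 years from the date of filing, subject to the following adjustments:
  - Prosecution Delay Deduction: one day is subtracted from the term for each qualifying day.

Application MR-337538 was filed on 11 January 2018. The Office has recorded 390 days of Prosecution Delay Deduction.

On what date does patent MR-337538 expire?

Base term: filing date + 22 years → 11 January 2040.
Prosecution Delay Deduction: −390 days → 17 December 2038.

2038-12-17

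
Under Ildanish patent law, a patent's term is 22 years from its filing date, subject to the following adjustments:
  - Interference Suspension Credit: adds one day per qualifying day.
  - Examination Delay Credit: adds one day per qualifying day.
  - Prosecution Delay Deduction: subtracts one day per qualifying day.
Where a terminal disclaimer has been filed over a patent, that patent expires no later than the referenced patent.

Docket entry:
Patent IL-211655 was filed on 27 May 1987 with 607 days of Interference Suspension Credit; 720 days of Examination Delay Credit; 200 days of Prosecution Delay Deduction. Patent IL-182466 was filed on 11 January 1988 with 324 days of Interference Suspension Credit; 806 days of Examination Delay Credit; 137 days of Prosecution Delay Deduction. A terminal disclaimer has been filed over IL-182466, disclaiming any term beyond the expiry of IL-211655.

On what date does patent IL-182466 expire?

Natural term of IL-182466:
  Base: filing + 22 years → 11 January 2010.
  Interference Suspension Credit: +324 days → 1 December 2010.
  Examination Delay Credit: +806 days → 14 February 2013.
  Prosecution Delay Deduction: −137 days → 30 September 2012.
Expiry of referenced patent IL-211655:
  Base: filing + 22 years → 27 May 2009.
  Interference Suspension Credit: +607 days → 24 January 2011.
  Examination Delay Credit: +720 days → 13 January 2013.
  Prosecution Delay Deduction: −200 days → 27 June 2012.
Terminal disclaimer: IL-182466 expires on the earlier of 30 September 2012 and 27 June 2012.

2012-06-27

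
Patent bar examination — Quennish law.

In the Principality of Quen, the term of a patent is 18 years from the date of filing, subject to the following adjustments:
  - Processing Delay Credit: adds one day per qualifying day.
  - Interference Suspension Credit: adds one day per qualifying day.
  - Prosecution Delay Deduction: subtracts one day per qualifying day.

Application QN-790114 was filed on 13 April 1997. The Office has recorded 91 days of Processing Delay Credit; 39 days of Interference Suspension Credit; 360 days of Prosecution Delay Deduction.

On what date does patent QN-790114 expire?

Base term: filing date + 18 years → 13 April 2015.
Processing Delay Credit: +91 days → 13 July 2015.
Interference Suspension Credit: +39 days → 21 August 2015.
Prosecution Delay Deduction: −360 days → 26 August 2014.

August 26, 2014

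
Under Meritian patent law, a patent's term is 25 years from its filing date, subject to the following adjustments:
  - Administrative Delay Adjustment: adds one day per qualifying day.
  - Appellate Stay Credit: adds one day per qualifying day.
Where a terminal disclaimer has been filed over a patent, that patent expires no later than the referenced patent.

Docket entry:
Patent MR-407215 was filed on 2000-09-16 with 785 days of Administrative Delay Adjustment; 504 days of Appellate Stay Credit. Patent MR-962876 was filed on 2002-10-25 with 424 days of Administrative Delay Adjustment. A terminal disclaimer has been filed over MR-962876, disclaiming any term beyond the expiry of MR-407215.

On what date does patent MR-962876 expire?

December 22, 2028

Natural term of MR-962876:
  Base: filing + 25 years → 25 October 2027.
  Administrative Delay Adjustment: +424 days → 22 December 2028.
Expiry of referenced patent MR-407215:
  Base: filing + 25 years → 16 September 2025.
  Administrative Delay Adjustment: +785 days → 10 November 2027.
  Appellate Stay Credit: +504 days → 28 March 2029.
Terminal disclaimer: MR-962876 expires on the earlier of 22 December 2028 and 28 March 2029.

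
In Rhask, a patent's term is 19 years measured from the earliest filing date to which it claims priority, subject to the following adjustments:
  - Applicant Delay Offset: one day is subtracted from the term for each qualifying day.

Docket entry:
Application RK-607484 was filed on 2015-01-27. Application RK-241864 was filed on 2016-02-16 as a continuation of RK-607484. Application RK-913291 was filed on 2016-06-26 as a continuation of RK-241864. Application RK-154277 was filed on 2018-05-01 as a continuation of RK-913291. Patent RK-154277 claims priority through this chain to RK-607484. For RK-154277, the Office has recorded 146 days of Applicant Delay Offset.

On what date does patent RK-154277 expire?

Earliest priority filing: 27 January 2015.
Base term: 27 January 2015 + 19 years → 27 January 2034.
Applicant Delay Offset: −146 days → 3 September 2033.

September 3, 2033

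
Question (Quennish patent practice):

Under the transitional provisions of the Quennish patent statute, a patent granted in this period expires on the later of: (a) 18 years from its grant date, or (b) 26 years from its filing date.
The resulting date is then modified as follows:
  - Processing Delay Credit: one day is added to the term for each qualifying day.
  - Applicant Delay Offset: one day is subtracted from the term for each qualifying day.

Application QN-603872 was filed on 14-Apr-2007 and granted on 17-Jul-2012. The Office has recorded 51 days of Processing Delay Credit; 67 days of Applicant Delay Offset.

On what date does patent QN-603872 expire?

(a) grant + 18 years → 17 July 2030.
(b) filing + 26 years → 14 April 2033.
Later of the two: 14 April 2033.
Processing Delay Credit: +51 days → 4 June 2033.
Applicant Delay Offset: −67 days → 29 March 2033.

March 29, 2033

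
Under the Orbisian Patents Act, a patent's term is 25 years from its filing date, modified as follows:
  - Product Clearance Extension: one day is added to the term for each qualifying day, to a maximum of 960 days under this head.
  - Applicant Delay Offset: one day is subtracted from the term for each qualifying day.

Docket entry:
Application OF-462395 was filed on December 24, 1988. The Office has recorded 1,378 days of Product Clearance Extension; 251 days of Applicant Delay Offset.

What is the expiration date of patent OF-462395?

Base term: filing date + 25 years → 24 December 2013.
Product Clearance Extension: 1378 days claimed exceeds the 960-day cap, so +960 days → 10 August 2016.
Applicant Delay Offset: −251 days → 3 December 2015.

2015-12-03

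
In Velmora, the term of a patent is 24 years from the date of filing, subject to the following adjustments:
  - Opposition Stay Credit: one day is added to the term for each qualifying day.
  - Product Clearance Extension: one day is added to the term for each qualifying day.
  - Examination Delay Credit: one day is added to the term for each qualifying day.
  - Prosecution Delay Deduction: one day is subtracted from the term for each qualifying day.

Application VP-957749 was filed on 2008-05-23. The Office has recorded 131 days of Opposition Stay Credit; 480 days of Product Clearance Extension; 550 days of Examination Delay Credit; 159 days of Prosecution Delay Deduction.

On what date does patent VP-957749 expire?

Base term: filing date + 24 years → 23 May 2032.
Opposition Stay Credit: +131 days → 1 October 2032.
Product Clearance Extension: +480 days → 24 January 2034.
Examination Delay Credit: +550 days → 28 July 2035.
Prosecution Delay Deduction: −159 days → 19 February 2035.

February 19, 2035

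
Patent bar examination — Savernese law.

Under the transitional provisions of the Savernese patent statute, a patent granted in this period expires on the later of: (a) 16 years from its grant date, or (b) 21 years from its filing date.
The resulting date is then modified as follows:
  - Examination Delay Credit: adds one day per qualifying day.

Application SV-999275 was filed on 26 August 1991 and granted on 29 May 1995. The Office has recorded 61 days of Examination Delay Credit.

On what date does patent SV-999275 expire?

(a) grant + 16 years → 29 May 2011.
(b) filing + 21 years → 26 August 2012.
Later of the two: 26 August 2012.
Examination Delay Credit: +61 days → 26 October 2012.

2012-10-26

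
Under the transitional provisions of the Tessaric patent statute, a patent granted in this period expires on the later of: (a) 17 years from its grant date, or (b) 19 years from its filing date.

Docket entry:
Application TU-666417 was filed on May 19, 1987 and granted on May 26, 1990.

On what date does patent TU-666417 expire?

(a) grant + 17 years → 26 May 2007.
(b) filing + 19 years → 19 May 2006.
Later of the two: 26 May 2007.

May 26, 2007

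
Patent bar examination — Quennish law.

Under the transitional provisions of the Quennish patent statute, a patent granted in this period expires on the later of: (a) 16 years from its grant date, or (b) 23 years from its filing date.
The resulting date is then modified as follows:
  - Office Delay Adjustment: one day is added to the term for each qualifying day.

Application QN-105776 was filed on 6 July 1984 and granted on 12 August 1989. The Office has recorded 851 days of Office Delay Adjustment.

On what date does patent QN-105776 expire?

(a) grant + 16 years → 12 August 2005.
(b) filing + 23 years → 6 July 2007.
Later of the two: 6 July 2007.
Office Delay Adjustment: +851 days → 3 November 2009.

2009-11-03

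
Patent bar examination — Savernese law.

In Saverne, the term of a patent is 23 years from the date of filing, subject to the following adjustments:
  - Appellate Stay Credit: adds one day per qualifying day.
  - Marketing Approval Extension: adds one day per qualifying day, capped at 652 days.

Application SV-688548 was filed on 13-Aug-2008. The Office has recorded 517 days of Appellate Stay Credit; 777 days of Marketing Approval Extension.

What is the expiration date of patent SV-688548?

Base term: filing date + 23 years → 13 August 2031.
Appellate Stay Credit: +517 days → 11 January 2033.
Marketing Approval Extension: 777 days claimed exceeds the 652-day cap, so +652 days → 25 October 2034.

October 25, 2034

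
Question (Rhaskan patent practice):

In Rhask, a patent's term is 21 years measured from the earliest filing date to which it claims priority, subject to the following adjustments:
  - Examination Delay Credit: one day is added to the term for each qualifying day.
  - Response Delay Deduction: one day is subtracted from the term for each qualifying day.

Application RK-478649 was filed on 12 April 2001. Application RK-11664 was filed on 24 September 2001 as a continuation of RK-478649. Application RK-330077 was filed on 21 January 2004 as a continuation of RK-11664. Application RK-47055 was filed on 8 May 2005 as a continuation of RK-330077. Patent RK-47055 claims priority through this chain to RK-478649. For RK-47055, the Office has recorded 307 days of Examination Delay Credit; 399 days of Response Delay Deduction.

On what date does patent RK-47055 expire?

2022-01-10

Earliest priority filing: 12 April 2001.
Base term: 12 April 2001 + 21 years → 12 April 2022.
Examination Delay Credit: +307 days → 13 February 2023.
Response Delay Deduction: −399 days → 10 January 2022.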